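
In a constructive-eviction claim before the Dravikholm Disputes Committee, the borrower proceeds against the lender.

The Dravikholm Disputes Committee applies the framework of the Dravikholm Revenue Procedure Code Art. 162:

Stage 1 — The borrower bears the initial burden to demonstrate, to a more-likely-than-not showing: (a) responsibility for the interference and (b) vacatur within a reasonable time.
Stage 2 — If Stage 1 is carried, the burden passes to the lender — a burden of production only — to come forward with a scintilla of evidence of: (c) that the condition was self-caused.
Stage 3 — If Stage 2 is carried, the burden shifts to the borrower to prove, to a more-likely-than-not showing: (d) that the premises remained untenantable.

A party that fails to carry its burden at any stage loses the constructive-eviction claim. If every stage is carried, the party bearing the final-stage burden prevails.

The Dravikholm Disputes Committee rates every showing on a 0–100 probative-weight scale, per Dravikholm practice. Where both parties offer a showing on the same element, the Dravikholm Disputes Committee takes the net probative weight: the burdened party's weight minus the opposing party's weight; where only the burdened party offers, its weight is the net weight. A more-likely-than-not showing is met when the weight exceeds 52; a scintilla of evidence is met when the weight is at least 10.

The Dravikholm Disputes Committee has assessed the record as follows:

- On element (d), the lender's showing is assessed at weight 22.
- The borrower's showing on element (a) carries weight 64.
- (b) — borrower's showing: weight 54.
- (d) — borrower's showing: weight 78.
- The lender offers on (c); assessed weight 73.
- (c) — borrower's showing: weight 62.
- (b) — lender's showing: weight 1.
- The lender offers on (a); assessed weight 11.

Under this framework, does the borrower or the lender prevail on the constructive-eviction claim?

At Stage 1 the borrower must meet a more-likely-than-not showing (weight exceeds 52): on (a) the weight is 64 less the opposing 11 gives net 53, > 52, so (a) meets the standard; on (b) the weight is 54 less the opposing 1 gives net 53, which does exceed 52, so (b) meets the standard.
  All elements met. The burden passes to the lender.
At Stage 2 the lender must meet a scintilla of evidence (weight is at least 10): on (c) the weight is 73 less the opposing 62 gives net 11, ≥ 10, so (c) meets the standard.
  Stage 2 is satisfied; the onus moves to the borrower.
At Stage 3 the borrower must meet a more-likely-than-not showing (weight exceeds 52): on (d) the weight is 78 less the opposing 22 gives net 56, > 52, so (d) meets the standard.
  All elements met at the final stage.
With every stage satisfied, the borrower prevails.

borrower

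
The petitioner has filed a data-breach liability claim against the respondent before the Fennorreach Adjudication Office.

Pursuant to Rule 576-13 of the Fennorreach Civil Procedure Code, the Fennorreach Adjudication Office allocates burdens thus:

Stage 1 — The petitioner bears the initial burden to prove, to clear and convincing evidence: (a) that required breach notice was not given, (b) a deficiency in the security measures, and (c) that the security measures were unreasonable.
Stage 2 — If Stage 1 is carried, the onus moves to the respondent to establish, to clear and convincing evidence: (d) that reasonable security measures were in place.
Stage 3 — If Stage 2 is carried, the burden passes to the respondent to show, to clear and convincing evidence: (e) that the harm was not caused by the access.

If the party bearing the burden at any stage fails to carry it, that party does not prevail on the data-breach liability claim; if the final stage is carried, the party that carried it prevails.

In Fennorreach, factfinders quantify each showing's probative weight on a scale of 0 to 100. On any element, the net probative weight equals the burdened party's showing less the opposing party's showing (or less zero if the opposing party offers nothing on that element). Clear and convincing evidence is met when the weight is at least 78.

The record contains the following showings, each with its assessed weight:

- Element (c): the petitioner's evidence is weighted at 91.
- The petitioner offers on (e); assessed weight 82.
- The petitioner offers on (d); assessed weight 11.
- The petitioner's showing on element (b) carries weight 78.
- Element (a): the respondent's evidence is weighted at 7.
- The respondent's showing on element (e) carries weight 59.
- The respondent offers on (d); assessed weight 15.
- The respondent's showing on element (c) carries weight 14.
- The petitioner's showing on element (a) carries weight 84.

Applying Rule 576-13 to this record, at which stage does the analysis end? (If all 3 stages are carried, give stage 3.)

At Stage 1 the petitioner must meet clear and convincing evidence (weight is at least 78): on (a) the weight is 84 less the opposing 7 gives net 77, < 78, so (a) does not meet the standard; on (b) the weight is 78, which does reach 78, so (b) meets the standard; on (c) the weight is 91 less the opposing 14 gives net 77, which does not reach 78, so (c) does not meet the standard.
  The petitioner does not carry Stage 1.
So the respondent prevails.

stage 1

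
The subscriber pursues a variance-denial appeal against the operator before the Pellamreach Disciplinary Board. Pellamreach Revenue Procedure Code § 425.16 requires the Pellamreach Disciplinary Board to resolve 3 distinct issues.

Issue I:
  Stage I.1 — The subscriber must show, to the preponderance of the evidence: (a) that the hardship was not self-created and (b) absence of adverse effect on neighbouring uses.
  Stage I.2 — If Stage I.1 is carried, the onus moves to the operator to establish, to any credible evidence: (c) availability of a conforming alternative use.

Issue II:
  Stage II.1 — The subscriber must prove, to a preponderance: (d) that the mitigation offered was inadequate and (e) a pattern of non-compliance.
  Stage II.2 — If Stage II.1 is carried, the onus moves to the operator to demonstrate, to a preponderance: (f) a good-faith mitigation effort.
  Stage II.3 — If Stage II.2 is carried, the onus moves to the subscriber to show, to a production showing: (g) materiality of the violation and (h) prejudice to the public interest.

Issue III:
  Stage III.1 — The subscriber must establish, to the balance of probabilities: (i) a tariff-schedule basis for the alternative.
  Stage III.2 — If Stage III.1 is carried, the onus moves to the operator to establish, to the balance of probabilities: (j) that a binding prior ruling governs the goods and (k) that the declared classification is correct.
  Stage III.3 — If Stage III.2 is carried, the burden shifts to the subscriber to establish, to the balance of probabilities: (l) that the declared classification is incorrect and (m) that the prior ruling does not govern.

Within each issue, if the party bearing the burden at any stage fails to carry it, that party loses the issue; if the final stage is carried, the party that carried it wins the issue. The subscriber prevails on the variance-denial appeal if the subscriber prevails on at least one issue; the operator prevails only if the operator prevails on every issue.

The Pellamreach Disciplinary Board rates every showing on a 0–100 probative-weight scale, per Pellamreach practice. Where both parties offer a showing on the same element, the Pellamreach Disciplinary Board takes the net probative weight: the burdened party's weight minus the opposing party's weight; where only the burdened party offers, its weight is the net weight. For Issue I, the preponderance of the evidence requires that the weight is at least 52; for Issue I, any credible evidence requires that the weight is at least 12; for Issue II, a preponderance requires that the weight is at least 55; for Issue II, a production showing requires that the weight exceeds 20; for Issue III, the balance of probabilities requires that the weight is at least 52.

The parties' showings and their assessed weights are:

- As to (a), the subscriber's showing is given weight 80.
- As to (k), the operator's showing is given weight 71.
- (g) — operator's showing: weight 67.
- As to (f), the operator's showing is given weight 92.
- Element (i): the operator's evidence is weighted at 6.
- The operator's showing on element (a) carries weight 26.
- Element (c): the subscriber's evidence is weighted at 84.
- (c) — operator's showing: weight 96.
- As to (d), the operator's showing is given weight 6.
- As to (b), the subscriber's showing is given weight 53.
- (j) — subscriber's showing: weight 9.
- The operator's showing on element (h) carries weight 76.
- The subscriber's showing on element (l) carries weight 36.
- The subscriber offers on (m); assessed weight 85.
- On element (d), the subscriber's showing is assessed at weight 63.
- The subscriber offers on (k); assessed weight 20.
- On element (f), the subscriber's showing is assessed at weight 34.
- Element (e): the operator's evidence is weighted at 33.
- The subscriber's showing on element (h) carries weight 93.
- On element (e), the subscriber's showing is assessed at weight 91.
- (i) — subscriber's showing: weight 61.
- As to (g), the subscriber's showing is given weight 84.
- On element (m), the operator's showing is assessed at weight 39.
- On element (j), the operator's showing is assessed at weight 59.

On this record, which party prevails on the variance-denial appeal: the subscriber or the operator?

subscriber

— Issue I —
At Stage I.1 the subscriber must meet the preponderance of the evidence (weight is at least 52): on (a) the weight is 80 less the opposing 26 gives net 54, ≥ 52, so (a) meets the standard; on (b) the weight is 53, ≥ 52, so (b) meets the standard.
  The subscriber carries Stage I.1; the operator now bears the burden.
At Stage I.2 the operator must meet any credible evidence (weight is at least 12): on (c) the weight is 96 less the opposing 84 gives net 12, which does reach 12, so (c) meets the standard.
  The operator carries the last stage.
All stages carried — the operator prevails on this issue.
— Issue II —
Stage II.1 (subscriber, a preponderance, weight is at least 55): (d) net 63−6=57 ≥ 55 — meets; (e) net 91−33=58 ≥ 55 — meets.
  Stage II.1 is satisfied; the onus moves to the operator.
Stage II.2 (operator, a preponderance, weight is at least 55): (f) net 92−34=58 ≥ 55 — meets.
  Stage II.2 is satisfied; the onus moves to the subscriber.
Stage II.3 (subscriber, a production showing, weight exceeds 20): (g) net 84−67=17 ≤ 20 — fails; (h) net 93−76=17 ≤ 20 — fails.
  The subscriber does not carry Stage II.3.
So the operator prevails on this issue.
— Issue III —
At Stage III.1 the subscriber must meet the balance of probabilities (weight is at least 52): on (i) the weight is 61 less the opposing 6 gives net 55, ≥ 52, so (i) meets the standard.
  Stage III.1 is satisfied; the onus moves to the operator.
At Stage III.2 the operator must meet the balance of probabilities (weight is at least 52): on (j) the weight is 59 less the opposing 9 gives net 50, which does not reach 52, so (j) does not meet the standard; on (k) the weight is 71 less the opposing 20 gives net 51, < 52, so (k) does not meet the standard.
  Not every element is met, so the operator fails to carry Stage III.2.
The analysis ends at Stage III.2; the subscriber prevails on this issue.
Per-issue: Issue I → operator; Issue II → operator; Issue III → subscriber. The subscriber must prevail on at least one issue; overall, the subscriber prevails.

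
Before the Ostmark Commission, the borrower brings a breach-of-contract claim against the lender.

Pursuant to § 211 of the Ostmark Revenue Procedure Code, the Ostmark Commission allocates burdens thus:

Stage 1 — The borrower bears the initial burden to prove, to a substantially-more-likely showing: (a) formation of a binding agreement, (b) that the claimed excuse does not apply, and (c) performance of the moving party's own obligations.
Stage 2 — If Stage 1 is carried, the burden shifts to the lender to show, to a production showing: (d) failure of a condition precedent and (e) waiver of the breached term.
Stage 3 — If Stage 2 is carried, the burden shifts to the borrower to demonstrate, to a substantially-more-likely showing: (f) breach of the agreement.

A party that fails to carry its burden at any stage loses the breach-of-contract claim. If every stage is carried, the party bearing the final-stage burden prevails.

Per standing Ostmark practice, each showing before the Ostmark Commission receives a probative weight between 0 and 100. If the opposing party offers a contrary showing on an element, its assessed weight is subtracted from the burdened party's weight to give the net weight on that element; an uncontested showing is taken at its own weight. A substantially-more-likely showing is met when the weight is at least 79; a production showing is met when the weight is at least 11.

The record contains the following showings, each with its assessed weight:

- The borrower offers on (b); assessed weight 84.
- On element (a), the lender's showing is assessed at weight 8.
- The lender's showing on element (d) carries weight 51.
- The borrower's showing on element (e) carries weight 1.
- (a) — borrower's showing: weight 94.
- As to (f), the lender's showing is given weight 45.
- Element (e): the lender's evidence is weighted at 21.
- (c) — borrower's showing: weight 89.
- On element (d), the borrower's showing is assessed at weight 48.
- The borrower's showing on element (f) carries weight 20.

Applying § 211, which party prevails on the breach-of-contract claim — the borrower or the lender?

Stage 1 (borrower, a substantially-more-likely showing, weight is at least 79): (a) net 94−8=86 ≥ 79 — meets; (b) 84 ≥ 79 — meets; (c) 89 ≥ 79 — meets.
  Stage 1 is satisfied; the onus moves to the lender.
Stage 2 (lender, a production showing, weight is at least 11): (d) net 51−48=3 < 11 — fails; (e) net 21−1=20 ≥ 11 — meets.
  Not every element is met, so the lender fails to carry Stage 2.
The analysis ends at Stage 2; the borrower prevails.

borrower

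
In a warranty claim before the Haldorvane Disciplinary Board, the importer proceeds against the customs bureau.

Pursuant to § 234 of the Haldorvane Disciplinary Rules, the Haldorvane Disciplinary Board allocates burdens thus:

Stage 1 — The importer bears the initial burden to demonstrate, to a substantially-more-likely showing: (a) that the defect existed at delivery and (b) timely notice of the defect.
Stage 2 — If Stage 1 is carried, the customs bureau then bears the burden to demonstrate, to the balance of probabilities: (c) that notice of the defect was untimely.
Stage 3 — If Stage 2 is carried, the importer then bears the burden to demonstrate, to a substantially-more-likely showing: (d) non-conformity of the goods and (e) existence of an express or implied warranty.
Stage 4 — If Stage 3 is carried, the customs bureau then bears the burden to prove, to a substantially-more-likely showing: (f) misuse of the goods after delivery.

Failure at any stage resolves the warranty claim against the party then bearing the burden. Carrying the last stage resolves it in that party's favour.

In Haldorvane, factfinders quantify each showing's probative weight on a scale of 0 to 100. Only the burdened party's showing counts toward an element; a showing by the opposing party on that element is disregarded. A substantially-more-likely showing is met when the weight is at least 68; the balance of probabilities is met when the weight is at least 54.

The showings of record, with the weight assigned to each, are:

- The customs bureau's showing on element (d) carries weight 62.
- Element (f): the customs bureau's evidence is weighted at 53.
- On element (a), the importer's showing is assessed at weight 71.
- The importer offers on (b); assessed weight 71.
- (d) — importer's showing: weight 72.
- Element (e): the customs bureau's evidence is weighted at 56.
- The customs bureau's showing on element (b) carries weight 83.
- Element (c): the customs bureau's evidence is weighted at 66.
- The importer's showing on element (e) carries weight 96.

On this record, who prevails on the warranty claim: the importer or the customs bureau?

Stage 1 (importer, a substantially-more-likely showing, weight is at least 68): (a) 71 ≥ 68 — meets; (b) 71 (customs bureau's 83 disregarded) ≥ 68 — meets.
  The importer carries Stage 1; the customs bureau now bears the burden.
Stage 2 (customs bureau, the balance of probabilities, weight is at least 54): (c) 66 ≥ 54 — meets.
  Stage 2 carried; the burden shifts to the importer.
Stage 3 (importer, a substantially-more-likely showing, weight is at least 68): (d) 72 (customs bureau's 62 disregarded) ≥ 68 — meets; (e) 96 (customs bureau's 56 disregarded) ≥ 68 — meets.
  All elements met. The burden passes to the customs bureau.
Stage 4 (customs bureau, a substantially-more-likely showing, weight is at least 68): (f) 53 < 68 — fails.
  The customs bureau does not carry Stage 4.
The importer prevails.

importer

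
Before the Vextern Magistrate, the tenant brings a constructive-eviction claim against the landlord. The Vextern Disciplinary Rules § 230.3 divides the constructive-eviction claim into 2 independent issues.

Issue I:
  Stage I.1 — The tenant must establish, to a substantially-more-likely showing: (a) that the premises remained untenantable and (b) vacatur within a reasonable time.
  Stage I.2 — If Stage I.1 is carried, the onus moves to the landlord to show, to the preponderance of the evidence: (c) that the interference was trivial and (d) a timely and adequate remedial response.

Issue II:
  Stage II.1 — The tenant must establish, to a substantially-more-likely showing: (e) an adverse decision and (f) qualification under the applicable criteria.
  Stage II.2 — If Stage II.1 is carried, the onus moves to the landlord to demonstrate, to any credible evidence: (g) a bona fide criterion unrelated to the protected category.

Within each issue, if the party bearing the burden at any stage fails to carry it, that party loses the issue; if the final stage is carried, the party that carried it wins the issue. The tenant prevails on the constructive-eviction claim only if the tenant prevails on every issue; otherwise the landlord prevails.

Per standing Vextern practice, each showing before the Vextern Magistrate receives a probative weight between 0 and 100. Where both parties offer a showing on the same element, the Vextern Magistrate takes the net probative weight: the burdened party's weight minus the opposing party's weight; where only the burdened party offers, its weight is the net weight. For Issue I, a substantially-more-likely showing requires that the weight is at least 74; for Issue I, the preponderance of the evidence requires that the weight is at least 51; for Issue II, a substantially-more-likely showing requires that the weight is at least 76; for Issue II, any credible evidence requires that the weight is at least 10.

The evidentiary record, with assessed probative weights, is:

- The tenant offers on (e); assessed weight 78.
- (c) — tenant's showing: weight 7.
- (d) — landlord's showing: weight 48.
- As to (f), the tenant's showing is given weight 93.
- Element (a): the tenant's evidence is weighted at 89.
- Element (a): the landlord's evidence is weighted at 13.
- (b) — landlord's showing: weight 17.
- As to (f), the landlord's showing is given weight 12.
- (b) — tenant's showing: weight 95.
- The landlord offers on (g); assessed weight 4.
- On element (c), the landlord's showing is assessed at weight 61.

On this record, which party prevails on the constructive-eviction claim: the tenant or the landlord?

tenant

— Issue I —
At Stage I.1 the tenant must meet a substantially-more-likely showing (weight is at least 74): on (a) the weight is 89 less the opposing 13 gives net 76, which does reach 74, so (a) meets the standard; on (b) the weight is 95 less the opposing 17 gives net 78, which does reach 74, so (b) meets the standard.
  The tenant carries Stage I.1; the landlord now bears the burden.
At Stage I.2 the landlord must meet the preponderance of the evidence (weight is at least 51): on (c) the weight is 61 less the opposing 7 gives net 54, ≥ 51, so (c) meets the standard; on (d) the weight is 48, which does not reach 51, so (d) does not meet the standard.
  The landlord does not carry Stage I.2.
The tenant prevails on this issue.
— Issue II —
Stage II.1 (tenant, a substantially-more-likely showing, weight is at least 76): (e) 78 ≥ 76 — meets; (f) net 93−12=81 ≥ 76 — meets.
  Stage II.1 is satisfied; the onus moves to the landlord.
Stage II.2 (landlord, any credible evidence, weight is at least 10): (g) 4 < 10 — fails.
  Stage II.2 not carried; the landlord fails its burden.
So the tenant prevails on this issue.
Per-issue: Issue I → tenant; Issue II → tenant. The tenant must prevail on every issue; overall, the tenant prevails.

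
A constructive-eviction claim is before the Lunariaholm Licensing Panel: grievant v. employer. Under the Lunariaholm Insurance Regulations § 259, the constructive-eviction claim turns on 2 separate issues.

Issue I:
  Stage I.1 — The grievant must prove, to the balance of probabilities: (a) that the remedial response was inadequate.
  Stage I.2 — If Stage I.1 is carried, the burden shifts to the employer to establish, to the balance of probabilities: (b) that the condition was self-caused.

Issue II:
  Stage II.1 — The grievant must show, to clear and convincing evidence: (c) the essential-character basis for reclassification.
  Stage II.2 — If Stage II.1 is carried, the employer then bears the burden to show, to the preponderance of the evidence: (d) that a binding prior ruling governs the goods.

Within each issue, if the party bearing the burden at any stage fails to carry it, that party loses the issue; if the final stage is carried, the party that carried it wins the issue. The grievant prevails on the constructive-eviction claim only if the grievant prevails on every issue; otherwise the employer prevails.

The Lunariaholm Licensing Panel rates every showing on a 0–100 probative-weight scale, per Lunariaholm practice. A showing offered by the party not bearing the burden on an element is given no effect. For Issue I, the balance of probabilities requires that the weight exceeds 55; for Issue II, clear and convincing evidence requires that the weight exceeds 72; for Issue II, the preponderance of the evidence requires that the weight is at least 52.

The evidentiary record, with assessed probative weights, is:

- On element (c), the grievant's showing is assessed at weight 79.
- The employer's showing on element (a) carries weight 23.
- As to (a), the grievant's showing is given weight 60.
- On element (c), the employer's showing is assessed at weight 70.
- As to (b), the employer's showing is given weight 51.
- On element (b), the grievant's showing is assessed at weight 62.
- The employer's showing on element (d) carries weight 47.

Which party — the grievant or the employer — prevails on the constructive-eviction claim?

grievant

— Issue I —
At Stage I.1 the grievant must meet the balance of probabilities (weight exceeds 55): on (a) the weight is 60 (the employer's 23 is given no effect), > 55, so (a) meets the standard.
  All elements met. The burden passes to the employer.
At Stage I.2 the employer must meet the balance of probabilities (weight exceeds 55): on (b) the weight is 51 (the grievant's 62 is given no effect), which does not exceed 55, so (b) does not meet the standard.
  Not every element is met, so the employer fails to carry Stage I.2.
The grievant prevails on this issue.
— Issue II —
Stage II.1 — burden on grievant; standard: clear and convincing evidence (weight exceeds 72).
    (c): 79 (employer's 70 disregarded) > 72 [met]
  Stage II.1 is satisfied; the onus moves to the employer.
Stage II.2 — burden on employer; standard: the preponderance of the evidence (weight is at least 52).
    (d): 47 < 52 [not met]
  Not every element is met, so the employer fails to carry Stage II.2.
The grievant prevails on this issue.
Per-issue: Issue I → grievant; Issue II → grievant. The grievant must prevail on every issue; overall, the grievant prevails.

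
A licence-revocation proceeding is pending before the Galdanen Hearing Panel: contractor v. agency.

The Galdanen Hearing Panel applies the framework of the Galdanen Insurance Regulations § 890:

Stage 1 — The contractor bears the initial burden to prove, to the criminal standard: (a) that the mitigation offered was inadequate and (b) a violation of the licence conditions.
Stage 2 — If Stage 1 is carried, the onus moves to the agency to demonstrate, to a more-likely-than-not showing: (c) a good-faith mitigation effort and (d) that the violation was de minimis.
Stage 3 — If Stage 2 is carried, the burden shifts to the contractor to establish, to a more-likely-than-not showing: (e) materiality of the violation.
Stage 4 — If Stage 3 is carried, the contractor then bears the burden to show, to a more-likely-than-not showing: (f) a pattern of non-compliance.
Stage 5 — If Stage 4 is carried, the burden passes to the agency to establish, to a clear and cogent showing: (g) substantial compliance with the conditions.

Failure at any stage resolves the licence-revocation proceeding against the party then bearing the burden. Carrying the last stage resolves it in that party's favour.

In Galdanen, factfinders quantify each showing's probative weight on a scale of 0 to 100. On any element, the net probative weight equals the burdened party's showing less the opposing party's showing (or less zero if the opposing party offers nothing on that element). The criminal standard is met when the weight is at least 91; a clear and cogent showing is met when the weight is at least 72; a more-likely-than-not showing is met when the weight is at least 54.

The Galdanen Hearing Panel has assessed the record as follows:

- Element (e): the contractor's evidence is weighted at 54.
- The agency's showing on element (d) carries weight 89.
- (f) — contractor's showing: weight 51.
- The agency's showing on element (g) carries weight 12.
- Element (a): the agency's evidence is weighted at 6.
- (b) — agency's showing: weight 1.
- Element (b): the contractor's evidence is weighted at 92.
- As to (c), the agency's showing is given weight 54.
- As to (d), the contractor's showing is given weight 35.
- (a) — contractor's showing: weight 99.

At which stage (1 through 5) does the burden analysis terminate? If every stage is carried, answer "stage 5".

Stage 1 — burden on contractor; standard: the criminal standard (weight is at least 91).
    (a): 99 − 6 = 93 ≥ 91 [met]
    (b): 92 − 1 = 91 ≥ 91 [met]
  All elements met. The burden passes to the agency.
Stage 2 — burden on agency; standard: a more-likely-than-not showing (weight is at least 54).
    (c): 54 ≥ 54 [met]
    (d): 89 − 35 = 54 ≥ 54 [met]
  Stage 2 is satisfied; the onus moves to the contractor.
Stage 3 — burden on contractor; standard: a more-likely-than-not showing (weight is at least 54).
    (e): 54 ≥ 54 [met]
  All elements met. The contractor retains the burden for Stage 4.
Stage 4 — burden on contractor; standard: a more-likely-than-not showing (weight is at least 54).
    (f): 51 < 54 [not met]
  Not every element is met, so the contractor fails to carry Stage 4.
The analysis ends at Stage 4; the agency prevails.

stage 4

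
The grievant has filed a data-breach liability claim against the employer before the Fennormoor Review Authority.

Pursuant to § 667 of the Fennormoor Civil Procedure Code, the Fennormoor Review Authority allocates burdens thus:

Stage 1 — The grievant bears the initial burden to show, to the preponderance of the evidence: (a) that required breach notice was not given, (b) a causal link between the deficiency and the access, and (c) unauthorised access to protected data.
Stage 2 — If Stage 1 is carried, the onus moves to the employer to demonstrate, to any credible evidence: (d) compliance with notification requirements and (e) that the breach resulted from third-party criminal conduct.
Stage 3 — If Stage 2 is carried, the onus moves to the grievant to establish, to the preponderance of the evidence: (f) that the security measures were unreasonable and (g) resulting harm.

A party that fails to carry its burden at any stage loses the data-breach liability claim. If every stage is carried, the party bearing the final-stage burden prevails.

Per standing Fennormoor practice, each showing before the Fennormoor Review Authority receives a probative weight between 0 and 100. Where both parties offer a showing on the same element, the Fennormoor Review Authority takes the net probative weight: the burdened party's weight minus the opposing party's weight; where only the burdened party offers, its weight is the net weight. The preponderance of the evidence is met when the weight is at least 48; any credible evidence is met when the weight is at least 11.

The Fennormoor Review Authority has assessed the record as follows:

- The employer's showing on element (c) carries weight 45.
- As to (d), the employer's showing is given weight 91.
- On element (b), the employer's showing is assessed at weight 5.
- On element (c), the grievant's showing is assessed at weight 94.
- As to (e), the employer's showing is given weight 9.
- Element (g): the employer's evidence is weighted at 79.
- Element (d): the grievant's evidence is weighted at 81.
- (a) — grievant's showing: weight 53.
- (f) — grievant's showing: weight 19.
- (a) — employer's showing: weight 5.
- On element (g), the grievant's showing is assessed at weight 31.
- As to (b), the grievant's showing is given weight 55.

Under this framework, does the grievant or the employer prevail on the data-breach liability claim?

At Stage 1 the grievant must meet the preponderance of the evidence (weight is at least 48): on (a) the weight is 53 less the opposing 5 gives net 48, which does reach 48, so (a) meets the standard; on (b) the weight is 55 less the opposing 5 gives net 50, which does reach 48, so (b) meets the standard; on (c) the weight is 94 less the opposing 45 gives net 49, ≥ 48, so (c) meets the standard.
  The grievant carries Stage 1; the employer now bears the burden.
At Stage 2 the employer must meet any credible evidence (weight is at least 11): on (d) the weight is 91 less the opposing 81 gives net 10, < 11, so (d) does not meet the standard; on (e) the weight is 9, < 11, so (e) does not meet the standard.
  The employer does not carry Stage 2.
So the grievant prevails.

grievant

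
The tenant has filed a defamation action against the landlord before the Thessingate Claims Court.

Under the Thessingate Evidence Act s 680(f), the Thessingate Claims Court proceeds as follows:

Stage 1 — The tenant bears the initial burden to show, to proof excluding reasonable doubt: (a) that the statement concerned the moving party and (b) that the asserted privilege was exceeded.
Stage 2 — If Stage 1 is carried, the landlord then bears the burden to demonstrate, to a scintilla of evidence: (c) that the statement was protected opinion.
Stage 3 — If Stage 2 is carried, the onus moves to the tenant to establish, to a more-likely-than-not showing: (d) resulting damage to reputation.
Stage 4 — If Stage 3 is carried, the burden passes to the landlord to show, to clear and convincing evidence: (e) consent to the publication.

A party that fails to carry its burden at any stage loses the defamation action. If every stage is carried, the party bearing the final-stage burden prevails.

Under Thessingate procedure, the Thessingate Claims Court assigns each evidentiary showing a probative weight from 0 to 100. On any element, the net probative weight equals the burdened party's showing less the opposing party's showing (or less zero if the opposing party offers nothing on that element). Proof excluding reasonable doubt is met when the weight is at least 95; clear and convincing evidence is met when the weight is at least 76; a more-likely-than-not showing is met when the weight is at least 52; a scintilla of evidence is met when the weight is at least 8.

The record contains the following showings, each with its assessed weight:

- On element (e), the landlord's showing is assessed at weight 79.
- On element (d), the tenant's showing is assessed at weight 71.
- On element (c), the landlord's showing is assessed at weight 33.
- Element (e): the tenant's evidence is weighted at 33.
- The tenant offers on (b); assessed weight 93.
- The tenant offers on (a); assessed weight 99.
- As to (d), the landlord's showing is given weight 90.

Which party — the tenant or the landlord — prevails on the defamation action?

landlord

Stage 1 (tenant, proof excluding reasonable doubt, weight is at least 95): (a) 99 ≥ 95 — meets; (b) 93 < 95 — fails.
  Stage 1 not carried; the tenant fails its burden.
The landlord prevails.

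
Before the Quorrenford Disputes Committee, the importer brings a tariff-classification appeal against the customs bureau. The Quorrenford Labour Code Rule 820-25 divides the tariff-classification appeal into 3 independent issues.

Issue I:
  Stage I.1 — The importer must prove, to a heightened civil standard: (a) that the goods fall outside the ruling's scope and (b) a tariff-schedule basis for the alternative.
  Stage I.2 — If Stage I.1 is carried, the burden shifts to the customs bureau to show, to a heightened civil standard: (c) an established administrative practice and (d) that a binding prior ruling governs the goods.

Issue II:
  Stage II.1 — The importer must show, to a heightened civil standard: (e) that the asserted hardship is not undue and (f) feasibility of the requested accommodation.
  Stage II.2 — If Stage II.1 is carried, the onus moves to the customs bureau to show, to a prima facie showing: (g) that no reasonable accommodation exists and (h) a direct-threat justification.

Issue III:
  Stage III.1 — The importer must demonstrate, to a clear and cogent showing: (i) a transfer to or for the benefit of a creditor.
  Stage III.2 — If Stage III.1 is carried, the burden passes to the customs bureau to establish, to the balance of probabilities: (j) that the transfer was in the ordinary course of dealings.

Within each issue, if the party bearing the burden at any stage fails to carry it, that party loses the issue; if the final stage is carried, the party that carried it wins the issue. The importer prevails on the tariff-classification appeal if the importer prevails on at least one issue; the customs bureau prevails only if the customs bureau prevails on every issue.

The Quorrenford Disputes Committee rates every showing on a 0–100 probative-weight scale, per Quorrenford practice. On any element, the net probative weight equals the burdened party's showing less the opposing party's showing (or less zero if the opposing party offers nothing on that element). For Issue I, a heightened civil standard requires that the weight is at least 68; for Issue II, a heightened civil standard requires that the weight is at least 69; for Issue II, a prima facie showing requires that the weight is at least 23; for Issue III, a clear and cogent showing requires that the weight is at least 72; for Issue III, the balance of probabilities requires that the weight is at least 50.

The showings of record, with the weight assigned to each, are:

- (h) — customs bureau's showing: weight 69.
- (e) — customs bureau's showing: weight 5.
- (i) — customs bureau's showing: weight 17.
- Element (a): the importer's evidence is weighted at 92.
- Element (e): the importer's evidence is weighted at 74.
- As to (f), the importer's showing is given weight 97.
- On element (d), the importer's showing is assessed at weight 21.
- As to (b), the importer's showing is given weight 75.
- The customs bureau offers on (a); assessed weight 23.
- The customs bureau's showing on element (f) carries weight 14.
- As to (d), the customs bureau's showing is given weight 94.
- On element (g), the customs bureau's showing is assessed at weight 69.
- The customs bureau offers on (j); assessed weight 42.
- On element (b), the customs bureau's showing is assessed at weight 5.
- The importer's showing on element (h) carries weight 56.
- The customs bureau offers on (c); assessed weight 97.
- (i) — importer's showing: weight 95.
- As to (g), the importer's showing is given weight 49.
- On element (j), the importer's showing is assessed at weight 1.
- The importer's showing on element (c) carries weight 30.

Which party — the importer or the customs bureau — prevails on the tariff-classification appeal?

— Issue I —
Stage I.1 — burden on importer; standard: a heightened civil standard (weight is at least 68).
    (a): 92 − 23 = 69 ≥ 68 [met]
    (b): 75 − 5 = 70 ≥ 68 [met]
  The importer carries Stage I.1; the customs bureau now bears the burden.
Stage I.2 — burden on customs bureau; standard: a heightened civil standard (weight is at least 68).
    (c): 97 − 30 = 67 < 68 [not met]
    (d): 94 − 21 = 73 ≥ 68 [met]
  Stage I.2 not carried; the customs bureau fails its burden.
The analysis ends at Stage I.2; the importer prevails on this issue.
— Issue II —
Stage II.1 (importer, a heightened civil standard, weight is at least 69): (e) net 74−5=69 ≥ 69 — meets; (f) net 97−14=83 ≥ 69 — meets.
  Stage II.1 is satisfied; the onus moves to the customs bureau.
Stage II.2 (customs bureau, a prima facie showing, weight is at least 23): (g) net 69−49=20 < 23 — fails; (h) net 69−56=13 < 23 — fails.
  The customs bureau does not carry Stage II.2.
So the importer prevails on this issue.
— Issue III —
Stage III.1 — burden on importer; standard: a clear and cogent showing (weight is at least 72).
    (i): 95 − 17 = 78 ≥ 72 [met]
  Stage III.1 carried; the burden shifts to the customs bureau.
Stage III.2 — burden on customs bureau; standard: the balance of probabilities (weight is at least 50).
    (j): 42 − 1 = 41 < 50 [not met]
  Stage III.2 not carried; the customs bureau fails its burden.
The analysis ends at Stage III.2; the importer prevails on this issue.
Per-issue: Issue I → importer; Issue II → importer; Issue III → importer. The importer must prevail on at least one issue; overall, the importer prevails.

importer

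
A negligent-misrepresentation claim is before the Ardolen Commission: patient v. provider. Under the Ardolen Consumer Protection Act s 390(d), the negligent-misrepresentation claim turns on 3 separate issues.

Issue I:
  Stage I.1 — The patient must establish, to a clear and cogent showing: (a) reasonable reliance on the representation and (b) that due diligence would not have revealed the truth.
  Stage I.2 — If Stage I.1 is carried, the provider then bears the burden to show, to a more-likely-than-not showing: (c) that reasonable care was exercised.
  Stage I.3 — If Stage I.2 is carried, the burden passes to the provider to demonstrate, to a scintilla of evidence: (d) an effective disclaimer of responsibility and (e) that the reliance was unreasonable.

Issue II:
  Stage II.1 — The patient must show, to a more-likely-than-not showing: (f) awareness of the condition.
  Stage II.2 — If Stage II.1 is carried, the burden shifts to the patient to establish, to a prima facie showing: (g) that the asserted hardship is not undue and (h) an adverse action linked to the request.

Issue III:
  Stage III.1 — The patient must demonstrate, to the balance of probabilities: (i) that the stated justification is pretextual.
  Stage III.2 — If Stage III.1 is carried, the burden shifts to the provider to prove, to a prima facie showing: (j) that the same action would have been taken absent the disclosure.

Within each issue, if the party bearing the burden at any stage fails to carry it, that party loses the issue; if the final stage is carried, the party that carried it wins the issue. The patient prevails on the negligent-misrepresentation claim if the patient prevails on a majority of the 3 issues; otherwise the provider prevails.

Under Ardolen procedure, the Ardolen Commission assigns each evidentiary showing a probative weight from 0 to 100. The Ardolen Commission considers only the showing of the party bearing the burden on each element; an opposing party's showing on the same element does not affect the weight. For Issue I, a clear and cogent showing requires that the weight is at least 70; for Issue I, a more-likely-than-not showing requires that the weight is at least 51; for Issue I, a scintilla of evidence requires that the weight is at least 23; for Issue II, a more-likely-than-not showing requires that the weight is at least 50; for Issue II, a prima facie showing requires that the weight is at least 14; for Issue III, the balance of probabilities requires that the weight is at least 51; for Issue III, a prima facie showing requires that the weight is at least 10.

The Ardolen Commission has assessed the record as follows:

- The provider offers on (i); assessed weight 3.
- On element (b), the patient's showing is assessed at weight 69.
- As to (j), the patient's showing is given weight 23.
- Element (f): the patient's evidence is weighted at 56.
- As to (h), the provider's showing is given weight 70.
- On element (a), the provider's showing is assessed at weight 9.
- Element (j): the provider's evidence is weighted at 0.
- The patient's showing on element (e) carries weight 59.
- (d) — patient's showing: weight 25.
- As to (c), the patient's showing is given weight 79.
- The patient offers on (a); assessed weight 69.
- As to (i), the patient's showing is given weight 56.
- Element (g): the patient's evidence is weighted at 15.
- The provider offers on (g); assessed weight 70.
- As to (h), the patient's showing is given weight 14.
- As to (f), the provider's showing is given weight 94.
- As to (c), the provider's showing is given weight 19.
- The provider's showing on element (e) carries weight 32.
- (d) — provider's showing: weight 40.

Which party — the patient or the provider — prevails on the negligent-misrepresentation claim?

— Issue I —
Stage I.1 (patient, a clear and cogent showing, weight is at least 70): (a) 69 (provider's 9 disregarded) < 70 — fails; (b) 69 < 70 — fails.
  Stage I.1 not carried; the patient fails its burden.
The provider prevails on this issue.
— Issue II —
Stage II.1 — burden on patient; standard: a more-likely-than-not showing (weight is at least 50).
    (f): 56 (provider's 94 disregarded) ≥ 50 [met]
  All elements met. The patient retains the burden for Stage II.2.
Stage II.2 — burden on patient; standard: a prima facie showing (weight is at least 14).
    (g): 15 (provider's 70 disregarded) ≥ 14 [met]
    (h): 14 (provider's 70 disregarded) ≥ 14 [met]
  All elements met at the final stage.
Every stage carried; the patient prevails on this issue.
— Issue III —
Stage III.1 — burden on patient; standard: the balance of probabilities (weight is at least 51).
    (i): 56 (provider's 3 disregarded) ≥ 51 [met]
  The patient carries Stage III.1; the provider now bears the burden.
Stage III.2 — burden on provider; standard: a prima facie showing (weight is at least 10).
    (j): 0 (patient's 23 disregarded) < 10 [not met]
  Not every element is met, so the provider fails to carry Stage III.2.
The analysis ends at Stage III.2; the patient prevails on this issue.
Per-issue: Issue I → provider; Issue II → patient; Issue III → patient. The patient must prevail on a majority of issues; overall, the patient prevails.

patient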